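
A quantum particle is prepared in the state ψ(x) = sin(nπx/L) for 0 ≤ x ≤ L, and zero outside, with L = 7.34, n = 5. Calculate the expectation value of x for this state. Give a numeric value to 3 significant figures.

⟨x⟩ = ∫ x·|ψ|² dx / ∫|ψ|² dx (integrals over the domain).
With sin²θ = (1 − cos2θ)/2 on 0 ≤ x ≤ L: ∫sin²(nπx/L) dx = L/2, ∫x·sin²(nπx/L) dx = L²/4, ∫x²·sin²(nπx/L) dx = L³·(1/6 − 1/(4n²π²)); higher powers xᵏ the same way, integrating xᵏ·cos(2nπx/L) by parts.
State is unnormalized: ∫|ψ|² dx = 3.6700, and ∫ψ*·x·ψ dx = 13.469, so ⟨x⟩ = 13.469 / 3.6700.
⟨x⟩ = 3.6700.

3.67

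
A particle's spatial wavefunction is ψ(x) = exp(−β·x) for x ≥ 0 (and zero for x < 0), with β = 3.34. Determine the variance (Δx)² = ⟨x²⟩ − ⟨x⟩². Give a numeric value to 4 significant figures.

0.02241

Compute ⟨x⟩ and ⟨x²⟩ separately, then (Δx)² = ⟨x²⟩ − ⟨x⟩².
Every integrand reduces to terms xʲ·e^(−2βx) on [0, ∞); use ∫₀^∞ xʲ·e^(−2βx) dx = j!/(2β)^(j+1).
Normalization: ∫|ψ|² dx = 0.14970.
⟨x⟩ = 0.14970 and ⟨x²⟩ = 0.044821.
(Δx)² = 0.044821 − (0.14970)² = 0.022410.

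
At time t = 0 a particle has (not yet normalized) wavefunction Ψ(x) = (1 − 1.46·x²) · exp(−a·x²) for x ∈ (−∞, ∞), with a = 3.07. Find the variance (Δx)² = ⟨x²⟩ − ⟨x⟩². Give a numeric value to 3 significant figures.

0.0505

Compute ⟨x⟩ and ⟨x²⟩ separately, then (Δx)² = ⟨x²⟩ − ⟨x⟩².
Expand each integrand as polynomial × e^(−2ax²) and use ∫x^(2j)·e^(−2ax²) dx = (2j−1)!!/(4a)^j · √(π/(2a)), odd powers → 0; here √(π/(2a)) = 0.71530.
Normalization: ∫|Ψ|² dx = 0.57555.
⟨x⟩ = 0.0000 and ⟨x²⟩ = 0.050469.
(Δx)² = 0.050469 − (0.0000)² = 0.050469.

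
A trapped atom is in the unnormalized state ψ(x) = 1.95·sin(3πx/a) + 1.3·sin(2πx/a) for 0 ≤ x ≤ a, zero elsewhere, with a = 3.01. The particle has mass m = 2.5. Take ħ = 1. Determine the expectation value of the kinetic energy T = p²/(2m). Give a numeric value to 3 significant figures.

1.63

T = −(ħ²/2m) d²/dx², so ⟨T⟩ = −(ħ²/2m) ∫ ψ*·ψ'' dx / ∫|ψ|² dx; with m = 2.5.
d²/dx² sin(jπx/a) = −(jπ/a)²·sin(jπx/a); on 0 ≤ x ≤ a, ∫sin²(jπx/a) dx = a/2 and ∫sin(jπx/a)·sin(lπx/a) dx = 0 for j ≠ l, so only diagonal terms survive in ∫|ψ|² and ∫ψ·ψ″; ∫ψ·ψ′ dx = [ψ²/2] between the walls = 0.
State is unnormalized: ∫|ψ|² dx = 8.2662, and ∫ψ*·(−ħ²/2m · ψ'') dx = 13.438, so ⟨T⟩ = 13.438 / 8.2662.
⟨T⟩ = 1.6256.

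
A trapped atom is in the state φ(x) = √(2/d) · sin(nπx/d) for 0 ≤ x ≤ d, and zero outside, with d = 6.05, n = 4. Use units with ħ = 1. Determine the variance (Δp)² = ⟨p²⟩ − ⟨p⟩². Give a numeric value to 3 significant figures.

4.31

Compute ⟨p⟩ and ⟨p²⟩ separately; (Δp)² = ⟨p²⟩ − ⟨p⟩².
d/dx sin(nπx/d) = (nπ/d)·cos(nπx/d) and d²/dx² sin(nπx/d) = −(nπ/d)²·sin(nπx/d); on 0 ≤ x ≤ d, ∫sin²(nπx/d) dx = d/2 and ∫sin(nπx/d)·cos(nπx/d) dx = 0.
⟨p⟩ = 0.0000 and ⟨p²⟩ = 4.3143.
(Δp)² = 4.3143 − (0.0000)² = 4.3143.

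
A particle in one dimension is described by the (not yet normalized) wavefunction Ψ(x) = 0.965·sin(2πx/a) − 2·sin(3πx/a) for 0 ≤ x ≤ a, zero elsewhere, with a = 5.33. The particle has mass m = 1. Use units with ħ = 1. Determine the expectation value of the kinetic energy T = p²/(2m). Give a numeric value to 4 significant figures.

T = −(ħ²/2m) d²/dx², so ⟨T⟩ = −(ħ²/2m) ∫ Ψ*·Ψ'' dx / ∫|Ψ|² dx; with m = 1.
d²/dx² sin(jπx/a) = −(jπ/a)²·sin(jπx/a); on 0 ≤ x ≤ a, ∫sin²(jπx/a) dx = a/2 and ∫sin(jπx/a)·sin(lπx/a) dx = 0 for j ≠ l, so only diagonal terms survive in ∫|Ψ|² and ∫Ψ·Ψ″; ∫Ψ·Ψ′ dx = [Ψ²/2] between the walls = 0.
State is unnormalized: ∫|Ψ|² dx = 13.142, and ∫Ψ*·(−ħ²/2m · Ψ'') dx = 18.390, so ⟨T⟩ = 18.390 / 13.142.
⟨T⟩ = 1.3993.

1.399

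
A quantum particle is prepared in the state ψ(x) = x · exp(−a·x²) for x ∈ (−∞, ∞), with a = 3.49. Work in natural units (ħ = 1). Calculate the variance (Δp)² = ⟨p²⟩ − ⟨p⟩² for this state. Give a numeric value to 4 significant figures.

10.47

Compute ⟨p⟩ and ⟨p²⟩ separately; (Δp)² = ⟨p²⟩ − ⟨p⟩².
Expand each integrand as polynomial × e^(−2ax²) and use ∫x^(2j)·e^(−2ax²) dx = (2j−1)!!/(4a)^j · √(π/(2a)), odd powers → 0; here √(π/(2a)) = 0.67088. Differentiate with the product rule, d/dx e^(−ax²) = −2ax·e^(−ax²).
Normalization: ∫|ψ|² dx = 0.048058.
⟨p⟩ = 0.0000 and ⟨p²⟩ = 10.470.
(Δp)² = 10.470 − (0.0000)² = 10.470.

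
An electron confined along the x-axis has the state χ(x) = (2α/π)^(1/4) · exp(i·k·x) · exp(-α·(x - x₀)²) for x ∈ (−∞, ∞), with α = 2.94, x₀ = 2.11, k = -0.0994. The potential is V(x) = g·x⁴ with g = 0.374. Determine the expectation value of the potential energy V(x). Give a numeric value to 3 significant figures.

⟨V⟩ = ∫ V(x)·|χ|² dx.
Gaussian moments (u = x − x₀): ∫u^(2j)·e^(−2αu²) du = (2j−1)!!/(4α)^j · √(π/(2α)), odd powers integrate to 0; here √(π/(2α)) = 0.73095.
⟨V⟩ = 8.2708.

8.27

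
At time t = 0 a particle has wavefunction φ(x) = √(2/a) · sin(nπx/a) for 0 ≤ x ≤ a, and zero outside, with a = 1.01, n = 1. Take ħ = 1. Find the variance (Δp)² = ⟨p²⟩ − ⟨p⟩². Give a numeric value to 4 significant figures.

Compute ⟨p⟩ and ⟨p²⟩ separately; (Δp)² = ⟨p²⟩ − ⟨p⟩².
d/dx sin(nπx/a) = (nπ/a)·cos(nπx/a) and d²/dx² sin(nπx/a) = −(nπ/a)²·sin(nπx/a); on 0 ≤ x ≤ a, ∫sin²(nπx/a) dx = a/2 and ∫sin(nπx/a)·cos(nπx/a) dx = 0.
⟨p⟩ = 0.0000 and ⟨p²⟩ = 9.6751.
(Δp)² = 9.6751 − (0.0000)² = 9.6751.

9.675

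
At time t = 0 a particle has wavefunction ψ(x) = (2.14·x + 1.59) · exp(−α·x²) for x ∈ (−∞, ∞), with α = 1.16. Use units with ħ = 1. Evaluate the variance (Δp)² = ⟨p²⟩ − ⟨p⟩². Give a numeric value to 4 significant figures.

1.811

Compute ⟨p⟩ and ⟨p²⟩ separately; (Δp)² = ⟨p²⟩ − ⟨p⟩².
Expand each integrand as polynomial × e^(−2αx²) and use ∫x^(2j)·e^(−2αx²) dx = (2j−1)!!/(4α)^j · √(π/(2α)), odd powers → 0; here √(π/(2α)) = 1.1637. Differentiate with the product rule, d/dx e^(−αx²) = −2αx·e^(−αx²).
Normalization: ∫|ψ|² dx = 4.0904.
⟨p⟩ = 0.0000 and ⟨p²⟩ = 1.8114.
(Δp)² = 1.8114 − (0.0000)² = 1.8114.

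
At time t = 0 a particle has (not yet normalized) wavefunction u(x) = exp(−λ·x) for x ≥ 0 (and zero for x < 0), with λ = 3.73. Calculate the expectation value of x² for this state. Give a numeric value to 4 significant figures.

⟨x²⟩ = ∫ x²·|u|² dx / ∫|u|² dx (integrals over the domain).
Every integrand reduces to terms xʲ·e^(−2λx) on [0, ∞); use ∫₀^∞ xʲ·e^(−2λx) dx = j!/(2λ)^(j+1).
State is unnormalized: ∫|u|² dx = 0.13405, and ∫u*·x²·u dx = 0.0048174, so ⟨x²⟩ = 0.0048174 / 0.13405.
⟨x²⟩ = 0.035938.

0.03594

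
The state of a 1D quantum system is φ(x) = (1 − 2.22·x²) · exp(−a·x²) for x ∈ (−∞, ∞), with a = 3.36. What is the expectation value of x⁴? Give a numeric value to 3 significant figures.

⟨x⁴⟩ = ∫ x⁴·|φ|² dx / ∫|φ|² dx (integrals over the domain).
Expand each integrand as polynomial × e^(−2ax²) and use ∫x^(2j)·e^(−2ax²) dx = (2j−1)!!/(4a)^j · √(π/(2a)), odd powers → 0; here √(π/(2a)) = 0.68374.
State is unnormalized: ∫|φ|² dx = 0.51383, and ∫φ*·x⁴·φ dx = 0.0034425, so ⟨x⁴⟩ = 0.0034425 / 0.51383.
⟨x⁴⟩ = 0.0066997.

0.00670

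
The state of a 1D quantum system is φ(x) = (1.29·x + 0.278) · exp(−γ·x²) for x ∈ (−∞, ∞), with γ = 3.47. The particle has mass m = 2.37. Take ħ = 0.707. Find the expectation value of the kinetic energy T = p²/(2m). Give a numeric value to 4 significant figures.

0.8109

T = −(ħ²/2m) d²/dx², so ⟨T⟩ = −(ħ²/2m) ∫ φ*·φ'' dx / ∫|φ|² dx; with m = 2.37.
Expand each integrand as polynomial × e^(−2γx²) and use ∫x^(2j)·e^(−2γx²) dx = (2j−1)!!/(4γ)^j · √(π/(2γ)), odd powers → 0; here √(π/(2γ)) = 0.67281. Differentiate with the product rule, d/dx e^(−γx²) = −2γx·e^(−γx²).
State is unnormalized: ∫|φ|² dx = 0.13266, and ∫φ*·(−ħ²/2m · φ'') dx = 0.10758, so ⟨T⟩ = 0.10758 / 0.13266.
⟨T⟩ = 0.81092.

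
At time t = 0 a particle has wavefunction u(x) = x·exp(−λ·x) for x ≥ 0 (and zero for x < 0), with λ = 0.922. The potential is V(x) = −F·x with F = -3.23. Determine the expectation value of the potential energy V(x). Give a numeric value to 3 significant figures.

⟨V⟩ = ∫ V(x)·|u|² dx / ∫|u|² dx.
Every integrand reduces to terms xʲ·e^(−2λx) on [0, ∞); use ∫₀^∞ xʲ·e^(−2λx) dx = j!/(2λ)^(j+1).
State is unnormalized: ∫|u|² dx = 0.31897, and ∫u*·V(x)·u dx = 1.6761, so ⟨V⟩ = 1.6761 / 0.31897.
⟨V⟩ = 5.2549.

5.25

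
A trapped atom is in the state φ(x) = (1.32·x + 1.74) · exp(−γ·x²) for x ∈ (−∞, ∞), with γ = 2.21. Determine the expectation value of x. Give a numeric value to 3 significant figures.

⟨x⟩ = ∫ x·|φ|² dx / ∫|φ|² dx (integrals over the domain).
Expand each integrand as polynomial × e^(−2γx²) and use ∫x^(2j)·e^(−2γx²) dx = (2j−1)!!/(4γ)^j · √(π/(2γ)), odd powers → 0; here √(π/(2γ)) = 0.84307.
State is unnormalized: ∫|φ|² dx = 2.7187, and ∫φ*·x·φ dx = 0.43809, so ⟨x⟩ = 0.43809 / 2.7187.
⟨x⟩ = 0.16114.

0.161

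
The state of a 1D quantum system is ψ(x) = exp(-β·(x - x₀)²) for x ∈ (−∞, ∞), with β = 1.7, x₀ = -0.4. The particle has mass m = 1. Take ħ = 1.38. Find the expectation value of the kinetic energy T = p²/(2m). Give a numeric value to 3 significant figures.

T = −(ħ²/2m) d²/dx², so ⟨T⟩ = −(ħ²/2m) ∫ ψ*·ψ'' dx / ∫|ψ|² dx; with m = 1.
Gaussian moments (u = x − x₀): ∫u^(2j)·e^(−2βu²) du = (2j−1)!!/(4β)^j · √(π/(2β)), odd powers integrate to 0; here √(π/(2β)) = 0.96125. Derivatives: d/dx e^(−βu²) = −2βu·e^(−βu²), d²/dx² e^(−βu²) = (4β²u² − 2β)·e^(−βu²).
State is unnormalized: ∫|ψ|² dx = 0.96125, and ∫ψ*·(−ħ²/2m · ψ'') dx = 1.5560, so ⟨T⟩ = 1.5560 / 0.96125.
⟨T⟩ = 1.6187.

1.62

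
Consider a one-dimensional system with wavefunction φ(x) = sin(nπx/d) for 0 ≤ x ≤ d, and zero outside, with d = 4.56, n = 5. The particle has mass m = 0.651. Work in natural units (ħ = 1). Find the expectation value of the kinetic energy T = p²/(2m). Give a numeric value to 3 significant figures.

9.11

T = −(ħ²/2m) d²/dx², so ⟨T⟩ = −(ħ²/2m) ∫ φ*·φ'' dx / ∫|φ|² dx; with m = 0.651.
d/dx sin(nπx/d) = (nπ/d)·cos(nπx/d) and d²/dx² sin(nπx/d) = −(nπ/d)²·sin(nπx/d); on 0 ≤ x ≤ d, ∫sin²(nπx/d) dx = d/2 and ∫sin(nπx/d)·cos(nπx/d) dx = 0.
State is unnormalized: ∫|φ|² dx = 2.2800, and ∫φ*·(−ħ²/2m · φ'') dx = 20.779, so ⟨T⟩ = 20.779 / 2.2800.
⟨T⟩ = 9.1138.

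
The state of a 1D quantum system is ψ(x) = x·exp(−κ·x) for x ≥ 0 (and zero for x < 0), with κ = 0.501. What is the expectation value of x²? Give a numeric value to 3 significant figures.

12.0

⟨x²⟩ = ∫ x²·|ψ|² dx / ∫|ψ|² dx (integrals over the domain).
Every integrand reduces to terms xʲ·e^(−2κx) on [0, ∞); use ∫₀^∞ xʲ·e^(−2κx) dx = j!/(2κ)^(j+1).
State is unnormalized: ∫|ψ|² dx = 1.9880, and ∫ψ*·x²·ψ dx = 23.761, so ⟨x²⟩ = 23.761 / 1.9880.
⟨x²⟩ = 11.952.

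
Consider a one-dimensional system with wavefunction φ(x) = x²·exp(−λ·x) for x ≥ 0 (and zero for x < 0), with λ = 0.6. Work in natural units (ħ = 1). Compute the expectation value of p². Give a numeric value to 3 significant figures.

p² φ = −ħ² d²φ/dx²; ⟨p²⟩ = −ħ² ∫ φ*·φ'' dx / ∫|φ|² dx.
Differentiate x²·exp(−λ·x) with the product rule; every integrand then reduces to terms xʲ·e^(−2λx) on [0, ∞), with ∫₀^∞ xʲ·e^(−2λx) dx = j!/(2λ)^(j+1).
State is unnormalized: ∫|φ|² dx = 9.6451, and ∫φ*·(−ħ² φ'') dx = 1.1574, so ⟨p²⟩ = 1.1574 / 9.6451.
⟨p²⟩ = 0.12000.

0.120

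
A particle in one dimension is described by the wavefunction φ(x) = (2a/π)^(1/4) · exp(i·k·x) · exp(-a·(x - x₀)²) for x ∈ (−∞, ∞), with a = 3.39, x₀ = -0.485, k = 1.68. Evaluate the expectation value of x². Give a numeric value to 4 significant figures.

⟨x²⟩ = ∫ x²·|φ|² dx (integrals over the domain).
Gaussian moments (u = x − x₀): ∫u^(2j)·e^(−2au²) du = (2j−1)!!/(4a)^j · √(π/(2a)), odd powers integrate to 0; here √(π/(2a)) = 0.68071.
⟨x²⟩ = 0.30897.

0.3090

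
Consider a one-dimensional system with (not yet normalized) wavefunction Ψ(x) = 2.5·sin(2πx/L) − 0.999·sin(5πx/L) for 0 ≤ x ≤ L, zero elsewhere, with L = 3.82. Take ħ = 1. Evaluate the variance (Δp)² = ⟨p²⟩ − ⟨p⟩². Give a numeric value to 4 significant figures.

Compute ⟨p⟩ and ⟨p²⟩ separately; (Δp)² = ⟨p²⟩ − ⟨p⟩².
d²/dx² sin(jπx/L) = −(jπ/L)²·sin(jπx/L); on 0 ≤ x ≤ L, ∫sin²(jπx/L) dx = L/2 and ∫sin(jπx/L)·sin(lπx/L) dx = 0 for j ≠ l, so only diagonal terms survive in ∫|Ψ|² and ∫Ψ·Ψ″; ∫Ψ·Ψ′ dx = [Ψ²/2] between the walls = 0.
Normalization: ∫|Ψ|² dx = 13.844.
⟨p⟩ = 0.0000 and ⟨p²⟩ = 4.6611.
(Δp)² = 4.6611 − (0.0000)² = 4.6611.

4.661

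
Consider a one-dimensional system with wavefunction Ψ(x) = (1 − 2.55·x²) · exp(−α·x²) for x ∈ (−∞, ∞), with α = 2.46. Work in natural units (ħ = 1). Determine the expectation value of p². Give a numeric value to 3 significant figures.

p² Ψ = −ħ² d²Ψ/dx²; ⟨p²⟩ = −ħ² ∫ Ψ*·Ψ'' dx / ∫|Ψ|² dx.
Expand each integrand as polynomial × e^(−2αx²) and use ∫x^(2j)·e^(−2αx²) dx = (2j−1)!!/(4α)^j · √(π/(2α)), odd powers → 0; here √(π/(2α)) = 0.79908. Differentiate with the product rule, d/dx e^(−αx²) = −2αx·e^(−αx²).
State is unnormalized: ∫|Ψ|² dx = 0.54592, and ∫Ψ*·(−ħ² Ψ'') dx = 3.9087, so ⟨p²⟩ = 3.9087 / 0.54592.
⟨p²⟩ = 7.1598.

7.16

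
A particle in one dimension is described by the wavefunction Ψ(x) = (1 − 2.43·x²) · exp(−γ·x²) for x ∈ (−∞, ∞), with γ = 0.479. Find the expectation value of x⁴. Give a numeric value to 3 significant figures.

11.1

⟨x⁴⟩ = ∫ x⁴·|Ψ|² dx / ∫|Ψ|² dx (integrals over the domain).
Expand each integrand as polynomial × e^(−2γx²) and use ∫x^(2j)·e^(−2γx²) dx = (2j−1)!!/(4γ)^j · √(π/(2γ)), odd powers → 0; here √(π/(2γ)) = 1.8109.
State is unnormalized: ∫|Ψ|² dx = 5.9560, and ∫Ψ*·x⁴·Ψ dx = 66.024, so ⟨x⁴⟩ = 66.024 / 5.9560.
⟨x⁴⟩ = 11.085.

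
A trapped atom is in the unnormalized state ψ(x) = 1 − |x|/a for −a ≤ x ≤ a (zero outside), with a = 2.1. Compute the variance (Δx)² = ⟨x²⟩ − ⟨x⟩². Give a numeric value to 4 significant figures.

Compute ⟨x⟩ and ⟨x²⟩ separately, then (Δx)² = ⟨x²⟩ − ⟨x⟩².
ψ is even, so ∫ over [−a, a] = 2∫₀ᵃ with ψ = 1 − x/a there: ∫₀ᵃ (1 − x/a)² dx = a/3, ∫₀ᵃ x²(1 − x/a)² dx = a³/30, ∫₀ᵃ x⁴(1 − x/a)² dx = a⁵/105.
Normalization: ∫|ψ|² dx = 1.4000.
⟨x⟩ = 0.0000 and ⟨x²⟩ = 0.44100.
(Δx)² = 0.44100 − (0.0000)² = 0.44100.

0.4410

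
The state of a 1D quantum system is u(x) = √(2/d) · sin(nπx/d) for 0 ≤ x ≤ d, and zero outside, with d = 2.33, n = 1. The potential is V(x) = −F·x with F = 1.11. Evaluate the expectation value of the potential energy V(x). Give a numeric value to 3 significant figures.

-1.29

⟨V⟩ = ∫ V(x)·|u|² dx.
With sin²θ = (1 − cos2θ)/2 on 0 ≤ x ≤ d: ∫sin²(nπx/d) dx = d/2, ∫x·sin²(nπx/d) dx = d²/4, ∫x²·sin²(nπx/d) dx = d³·(1/6 − 1/(4n²π²)); higher powers xᵏ the same way, integrating xᵏ·cos(2nπx/d) by parts.
⟨V⟩ = -1.2932.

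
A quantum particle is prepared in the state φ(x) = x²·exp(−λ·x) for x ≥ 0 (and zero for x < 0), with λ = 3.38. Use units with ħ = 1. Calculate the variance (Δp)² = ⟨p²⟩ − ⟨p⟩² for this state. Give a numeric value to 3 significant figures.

Compute ⟨p⟩ and ⟨p²⟩ separately; (Δp)² = ⟨p²⟩ − ⟨p⟩².
Differentiate x²·exp(−λ·x) with the product rule; every integrand then reduces to terms xʲ·e^(−2λx) on [0, ∞), with ∫₀^∞ xʲ·e^(−2λx) dx = j!/(2λ)^(j+1).
Normalization: ∫|φ|² dx = 0.0017001.
⟨p⟩ = 0.0000 and ⟨p²⟩ = 3.8081.
(Δp)² = 3.8081 − (0.0000)² = 3.8081.

3.81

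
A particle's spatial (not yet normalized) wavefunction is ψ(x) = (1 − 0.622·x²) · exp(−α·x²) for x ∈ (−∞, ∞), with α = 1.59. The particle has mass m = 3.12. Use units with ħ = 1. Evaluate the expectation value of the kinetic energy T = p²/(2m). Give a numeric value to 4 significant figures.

T = −(ħ²/2m) d²/dx², so ⟨T⟩ = −(ħ²/2m) ∫ ψ*·ψ'' dx / ∫|ψ|² dx; with m = 3.12.
Expand each integrand as polynomial × e^(−2αx²) and use ∫x^(2j)·e^(−2αx²) dx = (2j−1)!!/(4α)^j · √(π/(2α)), odd powers → 0; here √(π/(2α)) = 0.99394. Differentiate with the product rule, d/dx e^(−αx²) = −2αx·e^(−αx²).
State is unnormalized: ∫|ψ|² dx = 0.82805, and ∫ψ*·(−ħ²/2m · ψ'') dx = 0.31976, so ⟨T⟩ = 0.31976 / 0.82805.
⟨T⟩ = 0.38616.

0.3862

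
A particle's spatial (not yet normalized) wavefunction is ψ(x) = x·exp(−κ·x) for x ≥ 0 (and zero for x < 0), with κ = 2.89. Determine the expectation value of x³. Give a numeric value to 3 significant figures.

0.311

⟨x³⟩ = ∫ x³·|ψ|² dx / ∫|ψ|² dx (integrals over the domain).
Every integrand reduces to terms xʲ·e^(−2κx) on [0, ∞); use ∫₀^∞ xʲ·e^(−2κx) dx = j!/(2κ)^(j+1).
State is unnormalized: ∫|ψ|² dx = 0.010357, and ∫ψ*·x³·ψ dx = 0.0032182, so ⟨x³⟩ = 0.0032182 / 0.010357.
⟨x³⟩ = 0.31072.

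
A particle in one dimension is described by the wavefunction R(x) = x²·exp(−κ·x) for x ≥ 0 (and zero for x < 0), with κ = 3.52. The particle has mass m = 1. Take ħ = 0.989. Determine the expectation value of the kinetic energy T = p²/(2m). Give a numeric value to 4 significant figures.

T = −(ħ²/2m) d²/dx², so ⟨T⟩ = −(ħ²/2m) ∫ R*·R'' dx / ∫|R|² dx; with m = 1.
Differentiate x²·exp(−κ·x) with the product rule; every integrand then reduces to terms xʲ·e^(−2κx) on [0, ∞), with ∫₀^∞ xʲ·e^(−2κx) dx = j!/(2κ)^(j+1).
State is unnormalized: ∫|R|² dx = 0.0013879, and ∫R*·(−ħ²/2m · R'') dx = 0.0028033, so ⟨T⟩ = 0.0028033 / 0.0013879.
⟨T⟩ = 2.0199.

2.020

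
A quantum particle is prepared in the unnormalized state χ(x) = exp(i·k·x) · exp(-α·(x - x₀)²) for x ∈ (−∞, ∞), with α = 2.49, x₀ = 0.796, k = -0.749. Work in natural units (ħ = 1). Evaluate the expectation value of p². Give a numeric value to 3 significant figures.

p² χ = −ħ² d²χ/dx²; ⟨p²⟩ = −ħ² ∫ χ*·χ'' dx / ∫|χ|² dx.
Gaussian moments (u = x − x₀): ∫u^(2j)·e^(−2αu²) du = (2j−1)!!/(4α)^j · √(π/(2α)), odd powers integrate to 0; here √(π/(2α)) = 0.79426. Derivatives: χ′ = (ik − 2αu)·χ, χ″ = ((ik − 2αu)² − 2α)·χ; the odd-in-u pieces drop out.
State is unnormalized: ∫|χ|² dx = 0.79426, and ∫χ*·(−ħ² χ'') dx = 2.4233, so ⟨p²⟩ = 2.4233 / 0.79426.
⟨p²⟩ = 3.0510.

3.05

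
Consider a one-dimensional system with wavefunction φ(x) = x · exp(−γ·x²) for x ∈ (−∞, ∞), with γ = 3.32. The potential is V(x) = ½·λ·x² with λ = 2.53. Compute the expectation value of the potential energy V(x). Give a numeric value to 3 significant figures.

0.286

⟨V⟩ = ∫ V(x)·|φ|² dx / ∫|φ|² dx.
Expand each integrand as polynomial × e^(−2γx²) and use ∫x^(2j)·e^(−2γx²) dx = (2j−1)!!/(4γ)^j · √(π/(2γ)), odd powers → 0; here √(π/(2γ)) = 0.68785.
State is unnormalized: ∫|φ|² dx = 0.051796, and ∫φ*·V(x)·φ dx = 0.014802, so ⟨V⟩ = 0.014802 / 0.051796.
⟨V⟩ = 0.28577.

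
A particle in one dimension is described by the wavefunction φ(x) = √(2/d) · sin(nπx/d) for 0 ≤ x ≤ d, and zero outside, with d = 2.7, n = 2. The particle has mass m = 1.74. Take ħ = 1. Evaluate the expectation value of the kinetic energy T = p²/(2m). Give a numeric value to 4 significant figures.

T = −(ħ²/2m) d²/dx², so ⟨T⟩ = −(ħ²/2m) ∫ φ*·φ'' dx; with m = 1.74.
d/dx sin(nπx/d) = (nπ/d)·cos(nπx/d) and d²/dx² sin(nπx/d) = −(nπ/d)²·sin(nπx/d); on 0 ≤ x ≤ d, ∫sin²(nπx/d) dx = d/2 and ∫sin(nπx/d)·cos(nπx/d) dx = 0.
⟨T⟩ = 1.5562.

1.556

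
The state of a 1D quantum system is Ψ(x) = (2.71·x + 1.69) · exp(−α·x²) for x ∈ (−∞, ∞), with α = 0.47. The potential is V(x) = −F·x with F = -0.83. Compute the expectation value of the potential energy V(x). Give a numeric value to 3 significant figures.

0.598

⟨V⟩ = ∫ V(x)·|Ψ|² dx / ∫|Ψ|² dx.
Expand each integrand as polynomial × e^(−2αx²) and use ∫x^(2j)·e^(−2αx²) dx = (2j−1)!!/(4α)^j · √(π/(2α)), odd powers → 0; here √(π/(2α)) = 1.8281.
State is unnormalized: ∫|Ψ|² dx = 12.363, and ∫Ψ*·V(x)·Ψ dx = 7.3929, so ⟨V⟩ = 7.3929 / 12.363.
⟨V⟩ = 0.59799.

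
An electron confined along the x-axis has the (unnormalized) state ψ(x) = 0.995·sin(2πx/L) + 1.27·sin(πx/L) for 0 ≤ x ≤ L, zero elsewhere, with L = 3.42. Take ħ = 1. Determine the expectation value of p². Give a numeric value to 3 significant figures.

p² ψ = −ħ² d²ψ/dx²; ⟨p²⟩ = −ħ² ∫ ψ*·ψ'' dx / ∫|ψ|² dx.
d²/dx² sin(jπx/L) = −(jπ/L)²·sin(jπx/L); on 0 ≤ x ≤ L, ∫sin²(jπx/L) dx = L/2 and ∫sin(jπx/L)·sin(lπx/L) dx = 0 for j ≠ l, so only diagonal terms survive in ∫|ψ|² and ∫ψ·ψ″; ∫ψ·ψ′ dx = [ψ²/2] between the walls = 0.
State is unnormalized: ∫|ψ|² dx = 4.4510, and ∫ψ*·(−ħ² ψ'') dx = 8.0414, so ⟨p²⟩ = 8.0414 / 4.4510.
⟨p²⟩ = 1.8067.

1.81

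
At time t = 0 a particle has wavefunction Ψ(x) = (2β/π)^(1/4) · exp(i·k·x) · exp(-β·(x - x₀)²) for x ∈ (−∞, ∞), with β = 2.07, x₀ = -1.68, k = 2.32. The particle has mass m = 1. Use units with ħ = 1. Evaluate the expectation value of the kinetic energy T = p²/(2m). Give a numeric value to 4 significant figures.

3.726

T = −(ħ²/2m) d²/dx², so ⟨T⟩ = −(ħ²/2m) ∫ Ψ*·Ψ'' dx; with m = 1.
Gaussian moments (u = x − x₀): ∫u^(2j)·e^(−2βu²) du = (2j−1)!!/(4β)^j · √(π/(2β)), odd powers integrate to 0; here √(π/(2β)) = 0.87111. Derivatives: Ψ′ = (ik − 2βu)·Ψ, Ψ″ = ((ik − 2βu)² − 2β)·Ψ; the odd-in-u pieces drop out.
⟨T⟩ = 3.7262.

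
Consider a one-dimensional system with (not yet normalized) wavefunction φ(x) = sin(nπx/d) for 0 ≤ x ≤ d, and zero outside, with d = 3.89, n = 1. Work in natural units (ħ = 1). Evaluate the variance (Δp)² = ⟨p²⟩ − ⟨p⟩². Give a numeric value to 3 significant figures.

0.652

Compute ⟨p⟩ and ⟨p²⟩ separately; (Δp)² = ⟨p²⟩ − ⟨p⟩².
d/dx sin(nπx/d) = (nπ/d)·cos(nπx/d) and d²/dx² sin(nπx/d) = −(nπ/d)²·sin(nπx/d); on 0 ≤ x ≤ d, ∫sin²(nπx/d) dx = d/2 and ∫sin(nπx/d)·cos(nπx/d) dx = 0.
Normalization: ∫|φ|² dx = 1.9450.
⟨p⟩ = 0.0000 and ⟨p²⟩ = 0.65223.
(Δp)² = 0.65223 − (0.0000)² = 0.65223.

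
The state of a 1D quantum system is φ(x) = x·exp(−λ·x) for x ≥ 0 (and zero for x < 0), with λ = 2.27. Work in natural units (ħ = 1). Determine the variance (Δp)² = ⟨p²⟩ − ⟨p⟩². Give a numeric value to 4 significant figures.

Compute ⟨p⟩ and ⟨p²⟩ separately; (Δp)² = ⟨p²⟩ − ⟨p⟩².
Differentiate x·exp(−λ·x) with the product rule; every integrand then reduces to terms xʲ·e^(−2λx) on [0, ∞), with ∫₀^∞ xʲ·e^(−2λx) dx = j!/(2λ)^(j+1).
Normalization: ∫|φ|² dx = 0.021373.
⟨p⟩ = 0.0000 and ⟨p²⟩ = 5.1529.
(Δp)² = 5.1529 − (0.0000)² = 5.1529.

5.153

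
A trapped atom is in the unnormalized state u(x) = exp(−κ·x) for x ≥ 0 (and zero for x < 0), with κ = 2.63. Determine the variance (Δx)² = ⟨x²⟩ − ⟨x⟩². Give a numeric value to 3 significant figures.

Compute ⟨x⟩ and ⟨x²⟩ separately, then (Δx)² = ⟨x²⟩ − ⟨x⟩².
Every integrand reduces to terms xʲ·e^(−2κx) on [0, ∞); use ∫₀^∞ xʲ·e^(−2κx) dx = j!/(2κ)^(j+1).
Normalization: ∫|u|² dx = 0.19011.
⟨x⟩ = 0.19011 and ⟨x²⟩ = 0.072287.
(Δx)² = 0.072287 − (0.19011)² = 0.036143.

0.0361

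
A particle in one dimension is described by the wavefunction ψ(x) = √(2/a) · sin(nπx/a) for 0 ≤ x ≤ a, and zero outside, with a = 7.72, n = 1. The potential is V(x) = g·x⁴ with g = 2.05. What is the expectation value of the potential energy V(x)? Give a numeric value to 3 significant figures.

⟨V⟩ = ∫ V(x)·|ψ|² dx.
With sin²θ = (1 − cos2θ)/2 on 0 ≤ x ≤ a: ∫sin²(nπx/a) dx = a/2, ∫x·sin²(nπx/a) dx = a²/4, ∫x²·sin²(nπx/a) dx = a³·(1/6 − 1/(4n²π²)); higher powers xᵏ the same way, integrating xᵏ·cos(2nπx/a) by parts.
⟨V⟩ = 830.66.

831.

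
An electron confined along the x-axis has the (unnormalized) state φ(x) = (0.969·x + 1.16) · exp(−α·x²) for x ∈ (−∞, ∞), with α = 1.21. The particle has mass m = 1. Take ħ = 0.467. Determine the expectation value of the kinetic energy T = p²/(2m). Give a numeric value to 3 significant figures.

0.165

T = −(ħ²/2m) d²/dx², so ⟨T⟩ = −(ħ²/2m) ∫ φ*·φ'' dx / ∫|φ|² dx; with m = 1.
Expand each integrand as polynomial × e^(−2αx²) and use ∫x^(2j)·e^(−2αx²) dx = (2j−1)!!/(4α)^j · √(π/(2α)), odd powers → 0; here √(π/(2α)) = 1.1394. Differentiate with the product rule, d/dx e^(−αx²) = −2αx·e^(−αx²).
State is unnormalized: ∫|φ|² dx = 1.7542, and ∫φ*·(−ħ²/2m · φ'') dx = 0.28978, so ⟨T⟩ = 0.28978 / 1.7542.
⟨T⟩ = 0.16520.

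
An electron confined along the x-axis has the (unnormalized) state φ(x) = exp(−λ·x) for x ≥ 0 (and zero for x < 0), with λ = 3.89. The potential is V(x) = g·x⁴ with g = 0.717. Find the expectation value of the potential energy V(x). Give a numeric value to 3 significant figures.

⟨V⟩ = ∫ V(x)·|φ|² dx / ∫|φ|² dx.
Every integrand reduces to terms xʲ·e^(−2λx) on [0, ∞); use ∫₀^∞ xʲ·e^(−2λx) dx = j!/(2λ)^(j+1).
State is unnormalized: ∫|φ|² dx = 0.12853, and ∫φ*·V(x)·φ dx = 0.00060372, so ⟨V⟩ = 0.00060372 / 0.12853.
⟨V⟩ = 0.0046969.

0.00470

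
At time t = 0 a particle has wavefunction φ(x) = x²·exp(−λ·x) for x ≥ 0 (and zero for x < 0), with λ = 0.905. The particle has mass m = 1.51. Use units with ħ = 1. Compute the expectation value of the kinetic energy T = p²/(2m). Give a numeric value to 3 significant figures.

0.0904

T = −(ħ²/2m) d²/dx², so ⟨T⟩ = −(ħ²/2m) ∫ φ*·φ'' dx / ∫|φ|² dx; with m = 1.51.
Differentiate x²·exp(−λ·x) with the product rule; every integrand then reduces to terms xʲ·e^(−2λx) on [0, ∞), with ∫₀^∞ xʲ·e^(−2λx) dx = j!/(2λ)^(j+1).
State is unnormalized: ∫|φ|² dx = 1.2354, and ∫φ*·(−ħ²/2m · φ'') dx = 0.11168, so ⟨T⟩ = 0.11168 / 1.2354.
⟨T⟩ = 0.090400.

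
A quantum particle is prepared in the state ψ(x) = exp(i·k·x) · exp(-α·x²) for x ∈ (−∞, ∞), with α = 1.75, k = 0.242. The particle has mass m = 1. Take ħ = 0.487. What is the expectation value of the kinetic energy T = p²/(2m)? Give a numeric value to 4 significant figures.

T = −(ħ²/2m) d²/dx², so ⟨T⟩ = −(ħ²/2m) ∫ ψ*·ψ'' dx / ∫|ψ|² dx; with m = 1.
Gaussian moments: ∫x^(2j)·e^(−2αx²) dx = (2j−1)!!/(4α)^j · √(π/(2α)), odd powers integrate to 0; here √(π/(2α)) = 0.94742. Derivatives: ψ′ = (ik − 2αx)·ψ, ψ″ = ((ik − 2αx)² − 2α)·ψ; the odd-in-x pieces drop out.
State is unnormalized: ∫|ψ|² dx = 0.94742, and ∫ψ*·(−ħ²/2m · ψ'') dx = 0.20319, so ⟨T⟩ = 0.20319 / 0.94742.
⟨T⟩ = 0.21447.

0.2145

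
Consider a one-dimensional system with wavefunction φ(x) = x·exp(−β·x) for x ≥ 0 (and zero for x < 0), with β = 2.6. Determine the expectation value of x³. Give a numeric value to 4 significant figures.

⟨x³⟩ = ∫ x³·|φ|² dx / ∫|φ|² dx (integrals over the domain).
Every integrand reduces to terms xʲ·e^(−2βx) on [0, ∞); use ∫₀^∞ xʲ·e^(−2βx) dx = j!/(2β)^(j+1).
State is unnormalized: ∫|φ|² dx = 0.014224, and ∫φ*·x³·φ dx = 0.0060696, so ⟨x³⟩ = 0.0060696 / 0.014224.
⟨x³⟩ = 0.42672.

0.4267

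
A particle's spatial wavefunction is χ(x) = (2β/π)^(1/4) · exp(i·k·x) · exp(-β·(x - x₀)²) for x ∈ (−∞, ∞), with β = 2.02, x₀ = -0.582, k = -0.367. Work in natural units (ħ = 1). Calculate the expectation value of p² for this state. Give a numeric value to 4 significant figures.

p² χ = −ħ² d²χ/dx²; ⟨p²⟩ = −ħ² ∫ χ*·χ'' dx.
Gaussian moments (u = x − x₀): ∫u^(2j)·e^(−2βu²) du = (2j−1)!!/(4β)^j · √(π/(2β)), odd powers integrate to 0; here √(π/(2β)) = 0.88183. Derivatives: χ′ = (ik − 2βu)·χ, χ″ = ((ik − 2βu)² − 2β)·χ; the odd-in-u pieces drop out.
⟨p²⟩ = 2.1547.

2.155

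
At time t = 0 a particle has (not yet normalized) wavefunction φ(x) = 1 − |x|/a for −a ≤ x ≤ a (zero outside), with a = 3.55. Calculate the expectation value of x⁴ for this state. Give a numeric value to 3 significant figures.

⟨x⁴⟩ = ∫ x⁴·|φ|² dx / ∫|φ|² dx (integrals over the domain).
φ is even, so ∫ over [−a, a] = 2∫₀ᵃ with φ = 1 − x/a there: ∫₀ᵃ (1 − x/a)² dx = a/3, ∫₀ᵃ x²(1 − x/a)² dx = a³/30, ∫₀ᵃ x⁴(1 − x/a)² dx = a⁵/105.
State is unnormalized: ∫|φ|² dx = 2.3667, and ∫φ*·x⁴·φ dx = 10.739, so ⟨x⁴⟩ = 10.739 / 2.3667.
⟨x⁴⟩ = 4.5378.

4.54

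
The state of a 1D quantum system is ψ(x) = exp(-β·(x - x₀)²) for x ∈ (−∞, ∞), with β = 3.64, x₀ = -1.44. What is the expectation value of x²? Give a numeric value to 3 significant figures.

⟨x²⟩ = ∫ x²·|ψ|² dx / ∫|ψ|² dx (integrals over the domain).
Gaussian moments (u = x − x₀): ∫u^(2j)·e^(−2βu²) du = (2j−1)!!/(4β)^j · √(π/(2β)), odd powers integrate to 0; here √(π/(2β)) = 0.65692.
State is unnormalized: ∫|ψ|² dx = 0.65692, and ∫ψ*·x²·ψ dx = 1.4073, so ⟨x²⟩ = 1.4073 / 0.65692.
⟨x²⟩ = 2.1423.

2.14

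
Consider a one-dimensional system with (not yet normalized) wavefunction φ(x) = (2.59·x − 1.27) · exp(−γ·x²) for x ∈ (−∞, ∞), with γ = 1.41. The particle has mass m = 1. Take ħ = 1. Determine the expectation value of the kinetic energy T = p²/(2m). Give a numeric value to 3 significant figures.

T = −(ħ²/2m) d²/dx², so ⟨T⟩ = −(ħ²/2m) ∫ φ*·φ'' dx / ∫|φ|² dx; with m = 1.
Expand each integrand as polynomial × e^(−2γx²) and use ∫x^(2j)·e^(−2γx²) dx = (2j−1)!!/(4γ)^j · √(π/(2γ)), odd powers → 0; here √(π/(2γ)) = 1.0555. Differentiate with the product rule, d/dx e^(−γx²) = −2γx·e^(−γx²).
State is unnormalized: ∫|φ|² dx = 2.9578, and ∫φ*·(−ħ²/2m · φ'') dx = 3.8553, so ⟨T⟩ = 3.8553 / 2.9578.
⟨T⟩ = 1.3035.

1.30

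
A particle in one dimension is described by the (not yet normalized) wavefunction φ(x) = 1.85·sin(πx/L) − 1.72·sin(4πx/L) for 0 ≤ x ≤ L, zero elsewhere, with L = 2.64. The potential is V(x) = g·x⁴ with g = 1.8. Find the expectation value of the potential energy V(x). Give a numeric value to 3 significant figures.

⟨V⟩ = ∫ V(x)·|φ|² dx / ∫|φ|² dx.
On 0 ≤ x ≤ L (j ≠ l): ∫sin²(jπx/L) dx = L/2, ∫sin(jπx/L)·sin(lπx/L) dx = 0; diagonal moments ∫x·sin²(jπx/L) dx = L²/4, ∫x²·sin²(jπx/L) dx = L³·(1/6 − 1/(4j²π²)); cross terms ∫x·sin(jπx/L)·sin(lπx/L) dx = 0 for j + l even and −4jlL²/(π²(j² − l²)²) for j + l odd, ∫x²·sin(jπx/L)·sin(lπx/L) dx = (−1)^(j+l)·4jlL³/(π²(j² − l²)²); higher powers the same way via product-to-sum and parts.
State is unnormalized: ∫|φ|² dx = 8.4228, and ∫φ*·V(x)·φ dx = 130.43, so ⟨V⟩ = 130.43 / 8.4228.
⟨V⟩ = 15.486.

15.5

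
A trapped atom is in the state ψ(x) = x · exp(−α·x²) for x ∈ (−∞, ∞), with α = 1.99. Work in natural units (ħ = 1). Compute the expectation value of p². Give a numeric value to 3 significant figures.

p² ψ = −ħ² d²ψ/dx²; ⟨p²⟩ = −ħ² ∫ ψ*·ψ'' dx / ∫|ψ|² dx.
Expand each integrand as polynomial × e^(−2αx²) and use ∫x^(2j)·e^(−2αx²) dx = (2j−1)!!/(4α)^j · √(π/(2α)), odd powers → 0; here √(π/(2α)) = 0.88845. Differentiate with the product rule, d/dx e^(−αx²) = −2αx·e^(−αx²).
State is unnormalized: ∫|ψ|² dx = 0.11161, and ∫ψ*·(−ħ² ψ'') dx = 0.66634, so ⟨p²⟩ = 0.66634 / 0.11161.
⟨p²⟩ = 5.9700.

5.97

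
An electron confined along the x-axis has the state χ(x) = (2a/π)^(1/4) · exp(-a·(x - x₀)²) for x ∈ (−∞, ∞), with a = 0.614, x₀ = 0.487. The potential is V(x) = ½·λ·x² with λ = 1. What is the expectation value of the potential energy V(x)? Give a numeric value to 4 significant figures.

0.3222

⟨V⟩ = ∫ V(x)·|χ|² dx.
Gaussian moments (u = x − x₀): ∫u^(2j)·e^(−2au²) du = (2j−1)!!/(4a)^j · √(π/(2a)), odd powers integrate to 0; here √(π/(2a)) = 1.5995.
⟨V⟩ = 0.32217.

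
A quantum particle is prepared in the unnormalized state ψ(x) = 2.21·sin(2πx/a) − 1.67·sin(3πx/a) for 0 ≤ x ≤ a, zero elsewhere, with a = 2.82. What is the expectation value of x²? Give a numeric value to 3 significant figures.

⟨x²⟩ = ∫ x²·|ψ|² dx / ∫|ψ|² dx (integrals over the domain).
On 0 ≤ x ≤ a (j ≠ l): ∫sin²(jπx/a) dx = a/2, ∫sin(jπx/a)·sin(lπx/a) dx = 0; diagonal moments ∫x·sin²(jπx/a) dx = a²/4, ∫x²·sin²(jπx/a) dx = a³·(1/6 − 1/(4j²π²)); cross terms ∫x·sin(jπx/a)·sin(lπx/a) dx = 0 for j + l even and −4jla²/(π²(j² − l²)²) for j + l odd, ∫x²·sin(jπx/a)·sin(lπx/a) dx = (−1)^(j+l)·4jla³/(π²(j² − l²)²); higher powers the same way via product-to-sum and parts.
State is unnormalized: ∫|ψ|² dx = 10.819, and ∫ψ*·x²·ψ dx = 43.910, so ⟨x²⟩ = 43.910 / 10.819.
⟨x²⟩ = 4.0587.

4.06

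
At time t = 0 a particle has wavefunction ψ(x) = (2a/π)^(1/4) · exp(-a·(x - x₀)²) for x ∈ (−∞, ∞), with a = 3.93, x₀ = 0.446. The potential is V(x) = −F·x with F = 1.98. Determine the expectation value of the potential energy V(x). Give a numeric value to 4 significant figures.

-0.8831

⟨V⟩ = ∫ V(x)·|ψ|² dx.
Gaussian moments (u = x − x₀): ∫u^(2j)·e^(−2au²) du = (2j−1)!!/(4a)^j · √(π/(2a)), odd powers integrate to 0; here √(π/(2a)) = 0.63221.
⟨V⟩ = -0.88308.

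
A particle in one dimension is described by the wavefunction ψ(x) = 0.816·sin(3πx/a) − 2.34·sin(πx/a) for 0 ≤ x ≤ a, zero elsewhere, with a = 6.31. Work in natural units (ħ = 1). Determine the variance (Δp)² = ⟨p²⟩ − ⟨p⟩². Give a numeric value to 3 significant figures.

0.463

Compute ⟨p⟩ and ⟨p²⟩ separately; (Δp)² = ⟨p²⟩ − ⟨p⟩².
d²/dx² sin(jπx/a) = −(jπ/a)²·sin(jπx/a); on 0 ≤ x ≤ a, ∫sin²(jπx/a) dx = a/2 and ∫sin(jπx/a)·sin(lπx/a) dx = 0 for j ≠ l, so only diagonal terms survive in ∫|ψ|² and ∫ψ·ψ″; ∫ψ·ψ′ dx = [ψ²/2] between the walls = 0.
Normalization: ∫|ψ|² dx = 19.376.
⟨p⟩ = 0.0000 and ⟨p²⟩ = 0.46288.
(Δp)² = 0.46288 − (0.0000)² = 0.46288.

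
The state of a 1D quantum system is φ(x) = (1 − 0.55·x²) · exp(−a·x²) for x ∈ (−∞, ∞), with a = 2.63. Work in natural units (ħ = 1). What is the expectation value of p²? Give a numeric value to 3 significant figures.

p² φ = −ħ² d²φ/dx²; ⟨p²⟩ = −ħ² ∫ φ*·φ'' dx / ∫|φ|² dx.
Expand each integrand as polynomial × e^(−2ax²) and use ∫x^(2j)·e^(−2ax²) dx = (2j−1)!!/(4a)^j · √(π/(2a)), odd powers → 0; here √(π/(2a)) = 0.77283. Differentiate with the product rule, d/dx e^(−ax²) = −2ax·e^(−ax²).
State is unnormalized: ∫|φ|² dx = 0.69835, and ∫φ*·(−ħ² φ'') dx = 2.2840, so ⟨p²⟩ = 2.2840 / 0.69835.
⟨p²⟩ = 3.2705.

3.27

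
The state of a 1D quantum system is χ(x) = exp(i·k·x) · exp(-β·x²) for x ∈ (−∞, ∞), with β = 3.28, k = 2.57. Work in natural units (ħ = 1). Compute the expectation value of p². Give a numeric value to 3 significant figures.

9.88

p² χ = −ħ² d²χ/dx²; ⟨p²⟩ = −ħ² ∫ χ*·χ'' dx / ∫|χ|² dx.
Gaussian moments: ∫x^(2j)·e^(−2βx²) dx = (2j−1)!!/(4β)^j · √(π/(2β)), odd powers integrate to 0; here √(π/(2β)) = 0.69203. Derivatives: χ′ = (ik − 2βx)·χ, χ″ = ((ik − 2βx)² − 2β)·χ; the odd-in-x pieces drop out.
State is unnormalized: ∫|χ|² dx = 0.69203, and ∫χ*·(−ħ² χ'') dx = 6.8406, so ⟨p²⟩ = 6.8406 / 0.69203.
⟨p²⟩ = 9.8849.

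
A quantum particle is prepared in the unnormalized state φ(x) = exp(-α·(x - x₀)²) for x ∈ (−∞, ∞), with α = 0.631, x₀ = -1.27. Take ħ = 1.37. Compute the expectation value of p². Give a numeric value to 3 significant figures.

1.18

p² φ = −ħ² d²φ/dx²; ⟨p²⟩ = −ħ² ∫ φ*·φ'' dx / ∫|φ|² dx.
Gaussian moments (u = x − x₀): ∫u^(2j)·e^(−2αu²) du = (2j−1)!!/(4α)^j · √(π/(2α)), odd powers integrate to 0; here √(π/(2α)) = 1.5778. Derivatives: d/dx e^(−αu²) = −2αu·e^(−αu²), d²/dx² e^(−αu²) = (4α²u² − 2α)·e^(−αu²).
State is unnormalized: ∫|φ|² dx = 1.5778, and ∫φ*·(−ħ² φ'') dx = 1.8686, so ⟨p²⟩ = 1.8686 / 1.5778.
⟨p²⟩ = 1.1843.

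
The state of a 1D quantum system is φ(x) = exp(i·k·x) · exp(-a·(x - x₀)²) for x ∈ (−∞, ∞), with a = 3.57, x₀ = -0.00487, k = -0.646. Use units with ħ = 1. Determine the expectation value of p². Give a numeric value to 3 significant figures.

p² φ = −ħ² d²φ/dx²; ⟨p²⟩ = −ħ² ∫ φ*·φ'' dx / ∫|φ|² dx.
Gaussian moments (u = x − x₀): ∫u^(2j)·e^(−2au²) du = (2j−1)!!/(4a)^j · √(π/(2a)), odd powers integrate to 0; here √(π/(2a)) = 0.66332. Derivatives: φ′ = (ik − 2au)·φ, φ″ = ((ik − 2au)² − 2a)·φ; the odd-in-u pieces drop out.
State is unnormalized: ∫|φ|² dx = 0.66332, and ∫φ*·(−ħ² φ'') dx = 2.6449, so ⟨p²⟩ = 2.6449 / 0.66332.
⟨p²⟩ = 3.9873.

3.99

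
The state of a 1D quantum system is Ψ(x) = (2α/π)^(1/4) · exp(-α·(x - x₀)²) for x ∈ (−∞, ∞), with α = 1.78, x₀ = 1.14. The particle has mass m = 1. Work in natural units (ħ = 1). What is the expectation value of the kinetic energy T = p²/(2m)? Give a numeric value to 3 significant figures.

T = −(ħ²/2m) d²/dx², so ⟨T⟩ = −(ħ²/2m) ∫ Ψ*·Ψ'' dx; with m = 1.
Gaussian moments (u = x − x₀): ∫u^(2j)·e^(−2αu²) du = (2j−1)!!/(4α)^j · √(π/(2α)), odd powers integrate to 0; here √(π/(2α)) = 0.93940. Derivatives: d/dx e^(−αu²) = −2αu·e^(−αu²), d²/dx² e^(−αu²) = (4α²u² − 2α)·e^(−αu²).
⟨T⟩ = 0.89000.

0.890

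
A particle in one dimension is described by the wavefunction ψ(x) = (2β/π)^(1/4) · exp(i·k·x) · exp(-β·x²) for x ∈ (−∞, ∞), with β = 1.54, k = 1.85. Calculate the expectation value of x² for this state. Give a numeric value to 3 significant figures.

⟨x²⟩ = ∫ x²·|ψ|² dx (integrals over the domain).
Gaussian moments: ∫x^(2j)·e^(−2βx²) dx = (2j−1)!!/(4β)^j · √(π/(2β)), odd powers integrate to 0; here √(π/(2β)) = 1.0099.
⟨x²⟩ = 0.16234.

0.162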